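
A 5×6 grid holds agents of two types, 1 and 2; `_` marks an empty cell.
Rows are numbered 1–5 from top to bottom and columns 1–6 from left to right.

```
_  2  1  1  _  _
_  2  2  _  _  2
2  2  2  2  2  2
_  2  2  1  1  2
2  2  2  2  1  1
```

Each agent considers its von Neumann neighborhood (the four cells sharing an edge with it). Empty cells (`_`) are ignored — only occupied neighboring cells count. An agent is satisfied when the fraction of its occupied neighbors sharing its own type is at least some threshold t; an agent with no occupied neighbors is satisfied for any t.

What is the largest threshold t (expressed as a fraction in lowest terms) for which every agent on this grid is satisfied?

1/4

Row 1: (1,2)2 1/2 · (1,3)1 1/3 · (1,4)1 1/1
Row 2: (2,2)2 3/3 · (2,3)2 2/3 · (2,6)2 1/1
Row 3: (3,1)2 1/1 · (3,2)2 4/4 · (3,3)2 4/4 · (3,4)2 2/3 · (3,5)2 2/3 · (3,6)2 3/3
Row 4: (4,2)2 3/3 · (4,3)2 3/4 · (4,4)1 1/4 · (4,5)1 2/4 · (4,6)2 1/3
Row 5: (5,1)2 1/1 · (5,2)2 3/3 · (5,3)2 3/3 · (5,4)2 1/3 · (5,5)1 2/3 · (5,6)1 1/2
The smallest same-type fraction is 1/4 at (4,4), which reduces to 1/4. Any threshold above that leaves this agent unsatisfied.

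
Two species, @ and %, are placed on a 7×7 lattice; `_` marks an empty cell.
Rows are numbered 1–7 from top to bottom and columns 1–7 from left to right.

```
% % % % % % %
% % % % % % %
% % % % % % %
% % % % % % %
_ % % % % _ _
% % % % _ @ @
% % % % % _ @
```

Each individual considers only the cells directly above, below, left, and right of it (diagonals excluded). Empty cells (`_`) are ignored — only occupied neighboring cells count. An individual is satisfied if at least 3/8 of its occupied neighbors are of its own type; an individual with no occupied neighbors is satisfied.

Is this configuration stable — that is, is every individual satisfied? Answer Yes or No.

Yes

(1,1)% 2/2 ok
(1,2)% 3/3 ok
(1,3)% 3/3 ok
(1,4)% 3/3 ok
(1,5)% 3/3 ok
(1,6)% 3/3 ok
(1,7)% 2/2 ok
(2,1)% 3/3 ok
(2,2)% 4/4 ok
(2,3)% 4/4 ok
(2,4)% 4/4 ok
(2,5)% 4/4 ok
(2,6)% 4/4 ok
(2,7)% 3/3 ok
(3,1)% 3/3 ok
(3,2)% 4/4 ok
(3,3)% 4/4 ok
(3,4)% 4/4 ok
(3,5)% 4/4 ok
(3,6)% 4/4 ok
(3,7)% 3/3 ok
(4,1)% 2/2 ok
(4,2)% 4/4 ok
(4,3)% 4/4 ok
(4,4)% 4/4 ok
(4,5)% 4/4 ok
(4,6)% 3/3 ok
(4,7)% 2/2 ok
(5,2)% 3/3 ok
(5,3)% 4/4 ok
(5,4)% 4/4 ok
(5,5)% 2/2 ok
(6,1)% 2/2 ok
(6,2)% 4/4 ok
(6,3)% 4/4 ok
(6,4)% 3/3 ok
(6,6)@ 1/1 ok
(6,7)@ 2/2 ok
(7,1)% 2/2 ok
(7,2)% 3/3 ok
(7,3)% 3/3 ok
(7,4)% 3/3 ok
(7,5)% 1/1 ok
(7,7)@ 1/1 ok
All meet the threshold, so the configuration is stable.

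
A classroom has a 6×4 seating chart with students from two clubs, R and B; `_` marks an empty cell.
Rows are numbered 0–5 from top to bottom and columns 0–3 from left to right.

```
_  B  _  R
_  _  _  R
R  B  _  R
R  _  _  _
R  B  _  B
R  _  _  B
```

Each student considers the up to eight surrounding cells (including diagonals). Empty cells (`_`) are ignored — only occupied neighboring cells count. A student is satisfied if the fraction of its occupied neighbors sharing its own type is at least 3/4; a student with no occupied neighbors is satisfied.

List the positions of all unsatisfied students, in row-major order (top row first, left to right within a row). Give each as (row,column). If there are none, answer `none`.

(2,0), (2,1), (3,0), (4,0), (4,1), (5,0)

Row 0: (0,1)B 0/0 satisfied · (0,3)R 1/1 satisfied
Row 1: (1,3)R 2/2 satisfied
Row 2: (2,0)R 1/2 not · (2,1)B 0/2 not · (2,3)R 1/1 satisfied
Row 3: (3,0)R 2/4 not
Row 4: (4,0)R 2/3 not · (4,1)B 0/3 not · (4,3)B 1/1 satisfied
Row 5: (5,0)R 1/2 not · (5,3)B 1/1 satisfied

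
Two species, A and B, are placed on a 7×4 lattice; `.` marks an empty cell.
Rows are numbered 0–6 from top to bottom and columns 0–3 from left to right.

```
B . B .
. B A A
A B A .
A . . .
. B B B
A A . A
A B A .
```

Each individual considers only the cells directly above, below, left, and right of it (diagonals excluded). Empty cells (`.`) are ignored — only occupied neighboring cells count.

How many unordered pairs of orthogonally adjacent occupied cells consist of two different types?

9

Scan each occupied cell's neighbors to the right and below so each pair is counted once.
Row 0: B(0,2)–A(1,2)≠  → 1/1 unlike.
Row 1: B(1,1)–A(1,2)≠ B(1,1)–B(2,1)= A(1,2)–A(1,3)= A(1,2)–A(2,2)=  → 1/4 unlike.
Row 2: A(2,0)–B(2,1)≠ A(2,0)–A(3,0)= B(2,1)–A(2,2)≠  → 2/3 unlike.
Row 4: B(4,1)–B(4,2)= B(4,1)–A(5,1)≠ B(4,2)–B(4,3)= B(4,3)–A(5,3)≠  → 2/4 unlike.
Row 5: A(5,0)–A(5,1)= A(5,0)–A(6,0)= A(5,1)–B(6,1)≠  → 1/3 unlike.
Row 6: A(6,0)–B(6,1)≠ B(6,1)–A(6,2)≠  → 2/2 unlike.
Total adjacent occupied pairs: 17; unlike-type pairs: 9.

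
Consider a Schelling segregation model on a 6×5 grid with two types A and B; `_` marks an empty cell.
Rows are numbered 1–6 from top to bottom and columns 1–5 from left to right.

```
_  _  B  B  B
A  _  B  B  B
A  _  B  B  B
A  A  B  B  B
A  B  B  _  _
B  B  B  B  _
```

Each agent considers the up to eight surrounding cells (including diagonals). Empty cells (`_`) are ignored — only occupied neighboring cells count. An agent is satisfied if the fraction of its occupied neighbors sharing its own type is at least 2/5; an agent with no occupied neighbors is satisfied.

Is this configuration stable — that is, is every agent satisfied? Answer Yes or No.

Row 1: (1,3)B 3/3 satisfied · (1,4)B 5/5 satisfied · (1,5)B 3/3 satisfied
Row 2: (2,1)A 1/1 satisfied · (2,3)B 5/5 satisfied · (2,4)B 8/8 satisfied · (2,5)B 5/5 satisfied
Row 3: (3,1)A 3/3 satisfied · (3,3)B 5/6 satisfied · (3,4)B 8/8 satisfied · (3,5)B 5/5 satisfied
Row 4: (4,1)A 3/4 satisfied · (4,2)A 3/7 satisfied · (4,3)B 5/6 satisfied · (4,4)B 6/6 satisfied · (4,5)B 3/3 satisfied
Row 5: (5,1)A 2/5 satisfied · (5,2)B 5/8 satisfied · (5,3)B 6/7 satisfied
Row 6: (6,1)B 2/3 satisfied · (6,2)B 4/5 satisfied · (6,3)B 4/4 satisfied · (6,4)B 2/2 satisfied
All meet the threshold, so the configuration is stable.

Yes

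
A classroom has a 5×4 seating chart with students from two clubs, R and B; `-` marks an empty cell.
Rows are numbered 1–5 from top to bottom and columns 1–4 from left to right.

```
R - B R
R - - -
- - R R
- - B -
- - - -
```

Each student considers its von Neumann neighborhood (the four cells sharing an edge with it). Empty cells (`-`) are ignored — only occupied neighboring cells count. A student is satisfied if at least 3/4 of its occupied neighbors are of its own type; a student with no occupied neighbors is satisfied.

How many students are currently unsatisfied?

4

(1,1)R 1/1 satisfied
(1,3)B 0/1 not
(1,4)R 0/1 not
(2,1)R 1/1 satisfied
(3,3)R 1/2 not
(3,4)R 1/1 satisfied
(4,3)B 0/1 not
Unsatisfied: (1,3), (1,4), (3,3), (4,3) — 4 in total.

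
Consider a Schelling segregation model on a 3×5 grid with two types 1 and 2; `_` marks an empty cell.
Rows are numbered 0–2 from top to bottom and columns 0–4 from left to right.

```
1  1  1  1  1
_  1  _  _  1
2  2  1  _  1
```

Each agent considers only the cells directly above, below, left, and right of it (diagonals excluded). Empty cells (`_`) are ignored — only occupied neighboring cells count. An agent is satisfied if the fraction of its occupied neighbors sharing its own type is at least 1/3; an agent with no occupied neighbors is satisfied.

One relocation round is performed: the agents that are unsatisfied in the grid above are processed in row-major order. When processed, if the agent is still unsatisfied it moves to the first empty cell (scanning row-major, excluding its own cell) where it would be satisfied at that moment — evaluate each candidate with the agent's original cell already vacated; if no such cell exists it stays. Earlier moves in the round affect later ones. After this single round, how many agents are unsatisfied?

Initially unsatisfied (in order): (2,2).
  (2,2) → (1,0).
Resulting grid:
1 1 1 1 1
1 1 _ _ 1
2 2 _ _ 1
All satisfied now.

0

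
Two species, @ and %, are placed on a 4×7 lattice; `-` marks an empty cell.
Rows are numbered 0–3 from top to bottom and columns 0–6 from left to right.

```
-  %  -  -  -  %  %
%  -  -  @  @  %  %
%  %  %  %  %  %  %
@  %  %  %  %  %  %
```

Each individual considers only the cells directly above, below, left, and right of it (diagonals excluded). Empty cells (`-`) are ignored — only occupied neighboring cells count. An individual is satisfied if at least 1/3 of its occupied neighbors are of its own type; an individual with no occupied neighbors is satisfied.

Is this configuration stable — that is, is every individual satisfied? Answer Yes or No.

(0,1)% 0/0 ✓
(0,5)% 2/2 ✓
(0,6)% 2/2 ✓
(1,0)% 1/1 ✓
(1,3)@ 1/2 ✓
(1,4)@ 1/3 ✓
(1,5)% 3/4 ✓
(1,6)% 3/3 ✓
(2,0)% 2/3 ✓
(2,1)% 3/3 ✓
(2,2)% 3/3 ✓
(2,3)% 3/4 ✓
(2,4)% 3/4 ✓
(2,5)% 4/4 ✓
(2,6)% 3/3 ✓
(3,0)@ 0/2 ✗
(3,1)% 2/3 ✓
(3,2)% 3/3 ✓
(3,3)% 3/3 ✓
(3,4)% 3/3 ✓
(3,5)% 3/3 ✓
(3,6)% 2/2 ✓
For instance (3,0) has only 0/2 same-type neighbors, below 1/3.

No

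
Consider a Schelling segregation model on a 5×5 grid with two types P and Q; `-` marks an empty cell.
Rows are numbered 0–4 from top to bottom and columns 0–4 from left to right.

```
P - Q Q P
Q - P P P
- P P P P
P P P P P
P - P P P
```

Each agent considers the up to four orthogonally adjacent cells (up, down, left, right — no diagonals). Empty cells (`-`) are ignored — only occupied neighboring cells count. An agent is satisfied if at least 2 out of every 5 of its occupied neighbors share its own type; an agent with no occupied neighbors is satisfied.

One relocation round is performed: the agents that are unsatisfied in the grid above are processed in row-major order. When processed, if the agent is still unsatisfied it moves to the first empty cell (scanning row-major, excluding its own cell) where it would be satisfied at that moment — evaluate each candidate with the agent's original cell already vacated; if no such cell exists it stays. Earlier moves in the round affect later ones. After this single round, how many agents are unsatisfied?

1

Initially unsatisfied (in order): (0,0), (0,3), (1,0).
  (0,0) → (1,1).
  (0,3) → (0,0).
  (1,0): now satisfied by earlier moves; stays.
Resulting grid:
Q - Q - P
Q P P P P
- P P P P
P P P P P
P - P P P
Unsatisfied now: (0,2).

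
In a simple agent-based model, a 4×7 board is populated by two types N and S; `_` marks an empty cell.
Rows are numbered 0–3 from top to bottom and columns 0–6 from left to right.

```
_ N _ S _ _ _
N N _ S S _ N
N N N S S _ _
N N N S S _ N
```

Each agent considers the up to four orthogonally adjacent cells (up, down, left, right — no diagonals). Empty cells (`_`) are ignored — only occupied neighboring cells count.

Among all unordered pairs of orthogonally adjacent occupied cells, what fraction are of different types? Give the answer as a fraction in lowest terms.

2/21

Scan each occupied cell's neighbors to the right and below so each pair is counted once.
Row 0: N(0,1)–N(1,1)= S(0,3)–S(1,3)=  → 0/2 unlike.
Row 1: N(1,0)–N(1,1)= N(1,0)–N(2,0)= N(1,1)–N(2,1)= S(1,3)–S(1,4)= S(1,3)–S(2,3)= S(1,4)–S(2,4)=  → 0/6 unlike.
Row 2: N(2,0)–N(2,1)= N(2,0)–N(3,0)= N(2,1)–N(2,2)= N(2,1)–N(3,1)= N(2,2)–S(2,3)≠ N(2,2)–N(3,2)= S(2,3)–S(2,4)= S(2,3)–S(3,3)= S(2,4)–S(3,4)=  → 1/9 unlike.
Row 3: N(3,0)–N(3,1)= N(3,1)–N(3,2)= N(3,2)–S(3,3)≠ S(3,3)–S(3,4)=  → 1/4 unlike.
Total adjacent occupied pairs: 21; unlike-type pairs: 2.
2/21 is already in lowest terms.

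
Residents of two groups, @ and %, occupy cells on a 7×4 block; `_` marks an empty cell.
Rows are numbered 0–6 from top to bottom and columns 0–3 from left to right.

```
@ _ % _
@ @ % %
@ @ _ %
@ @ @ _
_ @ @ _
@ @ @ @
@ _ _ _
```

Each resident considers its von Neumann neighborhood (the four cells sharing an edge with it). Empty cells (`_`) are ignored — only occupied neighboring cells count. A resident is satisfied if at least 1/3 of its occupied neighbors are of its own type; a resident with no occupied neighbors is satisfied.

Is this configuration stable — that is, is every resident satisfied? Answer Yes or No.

Yes

Row 0: (0,0)@ 1/1 ✓ · (0,2)% 1/1 ✓
Row 1: (1,0)@ 3/3 ✓ · (1,1)@ 2/3 ✓ · (1,2)% 2/3 ✓ · (1,3)% 2/2 ✓
Row 2: (2,0)@ 3/3 ✓ · (2,1)@ 3/3 ✓ · (2,3)% 1/1 ✓
Row 3: (3,0)@ 2/2 ✓ · (3,1)@ 4/4 ✓ · (3,2)@ 2/2 ✓
Row 4: (4,1)@ 3/3 ✓ · (4,2)@ 3/3 ✓
Row 5: (5,0)@ 2/2 ✓ · (5,1)@ 3/3 ✓ · (5,2)@ 3/3 ✓ · (5,3)@ 1/1 ✓
Row 6: (6,0)@ 1/1 ✓
All meet the threshold, so the configuration is stable.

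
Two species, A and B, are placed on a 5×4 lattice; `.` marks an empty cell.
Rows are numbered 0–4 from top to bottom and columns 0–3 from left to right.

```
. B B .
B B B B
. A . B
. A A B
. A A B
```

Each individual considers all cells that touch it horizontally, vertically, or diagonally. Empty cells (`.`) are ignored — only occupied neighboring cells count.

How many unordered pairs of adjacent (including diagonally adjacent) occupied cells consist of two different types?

Scan each occupied cell's neighbors to the right and below (and the two forward diagonals) so each pair is counted once.
From row 0: 0 unlike of 7 pairs (running 0/7).
From row 1: 3 unlike of 8 pairs (running 3/15).
From row 2: 1 unlike of 4 pairs (running 4/19).
From row 3: 3 unlike of 9 pairs (running 7/28).
From row 4: 1 unlike of 2 pairs (running 8/30).
Total adjacent occupied pairs: 30; unlike-type pairs: 8.

8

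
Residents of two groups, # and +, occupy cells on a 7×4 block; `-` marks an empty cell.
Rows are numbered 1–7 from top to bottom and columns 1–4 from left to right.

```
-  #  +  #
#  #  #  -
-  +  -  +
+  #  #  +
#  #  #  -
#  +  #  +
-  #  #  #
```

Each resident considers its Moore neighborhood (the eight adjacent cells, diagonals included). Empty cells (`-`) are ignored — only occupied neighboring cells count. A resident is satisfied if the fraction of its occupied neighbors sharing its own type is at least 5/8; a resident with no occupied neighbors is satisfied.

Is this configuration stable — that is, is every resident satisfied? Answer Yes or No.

No

Row 1: (1,2)# 3/4 ok · (1,3)+ 0/4 unhappy · (1,4)# 1/2 unhappy
Row 2: (2,1)# 2/3 ok · (2,2)# 3/5 unhappy · (2,3)# 3/6 unhappy
Row 3: (3,2)+ 1/6 unhappy · (3,4)+ 1/3 unhappy
Row 4: (4,1)+ 1/4 unhappy · (4,2)# 4/6 ok · (4,3)# 3/6 unhappy · (4,4)+ 1/3 unhappy
Row 5: (5,1)# 3/5 unhappy · (5,2)# 6/8 ok · (5,3)# 4/7 unhappy
Row 6: (6,1)# 3/4 ok · (6,2)+ 0/7 unhappy · (6,3)# 5/7 ok · (6,4)+ 0/4 unhappy
Row 7: (7,2)# 3/4 ok · (7,3)# 3/5 unhappy · (7,4)# 2/3 ok
For instance (1,3) has only 0/4 same-type neighbors, below 5/8.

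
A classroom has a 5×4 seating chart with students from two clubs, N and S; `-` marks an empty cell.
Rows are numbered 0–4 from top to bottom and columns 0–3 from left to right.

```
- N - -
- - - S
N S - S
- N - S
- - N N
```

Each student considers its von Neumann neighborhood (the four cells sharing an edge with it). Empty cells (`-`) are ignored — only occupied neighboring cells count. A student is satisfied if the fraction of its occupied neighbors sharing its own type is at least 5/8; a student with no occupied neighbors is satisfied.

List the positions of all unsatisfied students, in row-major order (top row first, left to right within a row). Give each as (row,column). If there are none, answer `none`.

(0,1)N 0/0 satisfied
(1,3)S 1/1 satisfied
(2,0)N 0/1 not
(2,1)S 0/2 not
(2,3)S 2/2 satisfied
(3,1)N 0/1 not
(3,3)S 1/2 not
(4,2)N 1/1 satisfied
(4,3)N 1/2 not

(2,0), (2,1), (3,1), (3,3), (4,3)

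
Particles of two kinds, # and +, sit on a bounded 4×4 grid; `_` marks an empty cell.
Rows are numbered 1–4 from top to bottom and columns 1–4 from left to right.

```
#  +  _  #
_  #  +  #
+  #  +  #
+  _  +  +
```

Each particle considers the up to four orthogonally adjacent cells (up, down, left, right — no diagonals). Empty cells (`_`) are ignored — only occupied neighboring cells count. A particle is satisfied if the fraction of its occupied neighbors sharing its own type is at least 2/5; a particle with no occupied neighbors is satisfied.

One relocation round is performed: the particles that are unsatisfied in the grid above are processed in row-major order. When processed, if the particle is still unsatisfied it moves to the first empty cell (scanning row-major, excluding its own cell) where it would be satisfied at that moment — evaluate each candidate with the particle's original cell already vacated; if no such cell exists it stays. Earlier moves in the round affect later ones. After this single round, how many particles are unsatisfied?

Initially unsatisfied (in order): (1,1), (1,2), (2,2), (2,3), (3,2), (3,4).
  (1,1) → (2,1).
  (1,2) → (1,3).
  (2,2): now satisfied by earlier moves; stays.
  (2,3): now satisfied by earlier moves; stays.
  (3,2) → (1,1).
  (3,4) → (1,2).
Resulting grid:
# # + #
# # + #
+ _ + _
+ _ + +
Unsatisfied now: (1,3).

1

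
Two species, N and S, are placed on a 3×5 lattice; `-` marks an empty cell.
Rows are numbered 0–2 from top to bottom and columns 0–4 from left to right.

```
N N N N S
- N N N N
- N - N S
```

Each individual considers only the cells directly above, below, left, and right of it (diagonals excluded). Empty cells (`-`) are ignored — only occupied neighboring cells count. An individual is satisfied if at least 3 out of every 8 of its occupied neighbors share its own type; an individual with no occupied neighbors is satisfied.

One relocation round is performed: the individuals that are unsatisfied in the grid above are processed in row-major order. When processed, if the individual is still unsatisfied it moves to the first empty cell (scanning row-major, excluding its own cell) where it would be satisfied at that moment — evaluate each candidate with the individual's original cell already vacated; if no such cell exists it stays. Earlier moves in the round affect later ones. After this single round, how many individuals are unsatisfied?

Initially unsatisfied (in order): (0,4), (1,4), (2,4).
  (0,4): no empty cell satisfies it; stays.
  (1,4) → (1,0).
  (2,4) → (1,4).
Resulting grid:
N N N N S
N N N N S
- N - N -
All satisfied now.

0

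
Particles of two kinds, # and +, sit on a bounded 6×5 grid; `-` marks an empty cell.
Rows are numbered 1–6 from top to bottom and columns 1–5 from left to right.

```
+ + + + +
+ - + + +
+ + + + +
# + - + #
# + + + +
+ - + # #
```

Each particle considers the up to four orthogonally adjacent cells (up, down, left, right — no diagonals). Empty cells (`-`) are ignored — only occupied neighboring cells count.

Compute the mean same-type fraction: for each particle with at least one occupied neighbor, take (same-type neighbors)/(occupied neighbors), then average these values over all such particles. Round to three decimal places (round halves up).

Row 1: (1,1)+ 2/2 · (1,2)+ 2/2 · (1,3)+ 3/3 · (1,4)+ 3/3 · (1,5)+ 2/2
Row 2: (2,1)+ 2/2 · (2,3)+ 3/3 · (2,4)+ 4/4 · (2,5)+ 3/3
Row 3: (3,1)+ 2/3 · (3,2)+ 3/3 · (3,3)+ 3/3 · (3,4)+ 4/4 · (3,5)+ 2/3
Row 4: (4,1)# 1/3 · (4,2)+ 2/3 · (4,4)+ 2/3 · (4,5)# 0/3
Row 5: (5,1)# 1/3 · (5,2)+ 2/3 · (5,3)+ 3/3 · (5,4)+ 3/4 · (5,5)+ 1/3
Row 6: (6,1)+ 0/1 · (6,3)+ 1/2 · (6,4)# 1/3 · (6,5)# 1/2
Sum over 27 particles: 2/2 + 2/2 + 3/3 + 3/3 + 2/2 + 2/2 + 3/3 + 4/4 + 3/3 + 2/3 + 3/3 + 3/3 + 4/4 + 2/3 + 1/3 + 2/3 + 2/3 + 0/3 + 1/3 + 2/3 + 3/3 + 3/4 + 1/3 + 0/1 + 1/2 + 1/3 + 1/2 = 233/12; mean = 233/12 ÷ 27 = 233/324 = 0.719135… → 0.719.

0.719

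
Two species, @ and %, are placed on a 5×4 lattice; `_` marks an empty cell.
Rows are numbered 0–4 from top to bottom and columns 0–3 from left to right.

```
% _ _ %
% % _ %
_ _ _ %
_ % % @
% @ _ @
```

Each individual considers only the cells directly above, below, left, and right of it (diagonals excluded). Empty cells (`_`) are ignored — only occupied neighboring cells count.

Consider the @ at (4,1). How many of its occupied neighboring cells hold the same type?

Occupied neighbors of (4,1): (3,1)=%, (4,0)=%.
Same type (@): 0 of 2.

0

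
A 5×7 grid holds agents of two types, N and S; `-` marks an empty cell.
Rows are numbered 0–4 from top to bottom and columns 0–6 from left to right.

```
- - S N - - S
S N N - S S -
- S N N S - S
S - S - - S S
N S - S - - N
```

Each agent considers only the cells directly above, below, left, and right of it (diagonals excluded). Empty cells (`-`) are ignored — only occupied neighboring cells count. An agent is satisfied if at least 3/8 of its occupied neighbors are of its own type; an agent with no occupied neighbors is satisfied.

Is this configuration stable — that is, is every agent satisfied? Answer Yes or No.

No

Row 0: (0,2)S 0/2 unhappy · (0,3)N 0/1 unhappy · (0,6)S 0/0 ok
Row 1: (1,0)S 0/1 unhappy · (1,1)N 1/3 unhappy · (1,2)N 2/3 ok · (1,4)S 2/2 ok · (1,5)S 1/1 ok
Row 2: (2,1)S 0/2 unhappy · (2,2)N 2/4 ok · (2,3)N 1/2 ok · (2,4)S 1/2 ok · (2,6)S 1/1 ok
Row 3: (3,0)S 0/1 unhappy · (3,2)S 0/1 unhappy · (3,5)S 1/1 ok · (3,6)S 2/3 ok
Row 4: (4,0)N 0/2 unhappy · (4,1)S 0/1 unhappy · (4,3)S 0/0 ok · (4,6)N 0/1 unhappy
For instance (0,2) has only 0/2 same-type neighbors, below 3/8.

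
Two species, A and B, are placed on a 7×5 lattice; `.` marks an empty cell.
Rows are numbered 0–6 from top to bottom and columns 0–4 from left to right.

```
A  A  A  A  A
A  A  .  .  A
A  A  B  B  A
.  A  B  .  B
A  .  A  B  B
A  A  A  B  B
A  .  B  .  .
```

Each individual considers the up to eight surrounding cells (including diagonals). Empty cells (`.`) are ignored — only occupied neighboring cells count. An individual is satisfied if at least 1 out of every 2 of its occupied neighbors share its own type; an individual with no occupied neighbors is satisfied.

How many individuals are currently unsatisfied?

4

(0,0)A 3/3 ✓
(0,1)A 4/4 ✓
(0,2)A 3/3 ✓
(0,3)A 3/3 ✓
(0,4)A 2/2 ✓
(1,0)A 5/5 ✓
(1,1)A 6/7 ✓
(1,4)A 3/4 ✓
(2,0)A 4/4 ✓
(2,1)A 4/6 ✓
(2,2)B 2/5 ✗
(2,3)B 3/5 ✓
(2,4)A 1/3 ✗
(3,1)A 4/6 ✓
(3,2)B 3/6 ✓
(3,4)B 3/4 ✓
(4,0)A 3/3 ✓
(4,2)A 3/6 ✓
(4,3)B 5/7 ✓
(4,4)B 4/4 ✓
(5,0)A 3/3 ✓
(5,1)A 5/6 ✓
(5,2)A 2/5 ✗
(5,3)B 4/6 ✓
(5,4)B 3/3 ✓
(6,0)A 2/2 ✓
(6,2)B 1/3 ✗
Unsatisfied: (2,2), (2,4), (5,2), (6,2) — 4 in total.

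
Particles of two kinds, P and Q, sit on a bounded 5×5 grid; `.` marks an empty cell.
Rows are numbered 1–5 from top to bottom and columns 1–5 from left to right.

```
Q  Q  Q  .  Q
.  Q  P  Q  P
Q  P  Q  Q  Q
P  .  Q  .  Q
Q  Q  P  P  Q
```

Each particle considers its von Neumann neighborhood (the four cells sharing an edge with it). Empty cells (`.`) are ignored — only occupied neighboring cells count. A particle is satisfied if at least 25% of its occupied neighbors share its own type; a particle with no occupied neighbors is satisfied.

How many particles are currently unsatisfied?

Row 1: (1,1)Q 1/1 ✓ · (1,2)Q 3/3 ✓ · (1,3)Q 1/2 ✓ · (1,5)Q 0/1 ✗
Row 2: (2,2)Q 1/3 ✓ · (2,3)P 0/4 ✗ · (2,4)Q 1/3 ✓ · (2,5)P 0/3 ✗
Row 3: (3,1)Q 0/2 ✗ · (3,2)P 0/3 ✗ · (3,3)Q 2/4 ✓ · (3,4)Q 3/3 ✓ · (3,5)Q 2/3 ✓
Row 4: (4,1)P 0/2 ✗ · (4,3)Q 1/2 ✓ · (4,5)Q 2/2 ✓
Row 5: (5,1)Q 1/2 ✓ · (5,2)Q 1/2 ✓ · (5,3)P 1/3 ✓ · (5,4)P 1/2 ✓ · (5,5)Q 1/2 ✓
Unsatisfied: (1,5), (2,3), (2,5), (3,1), (3,2), (4,1) — 6 in total.

6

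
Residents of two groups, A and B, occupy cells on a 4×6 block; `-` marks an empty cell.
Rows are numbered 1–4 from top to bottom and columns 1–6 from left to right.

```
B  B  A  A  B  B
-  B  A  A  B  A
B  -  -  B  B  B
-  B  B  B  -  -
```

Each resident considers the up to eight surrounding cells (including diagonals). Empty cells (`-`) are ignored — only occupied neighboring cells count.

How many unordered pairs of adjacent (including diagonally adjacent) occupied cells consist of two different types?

16

Scan each occupied cell's neighbors to the right and below (and the two forward diagonals) so each pair is counted once.
From row 1: 8 unlike of 19 pairs (running 8/19).
From row 2: 8 unlike of 13 pairs (running 16/32).
From row 3: 0 unlike of 6 pairs (running 16/38).
From row 4: 0 unlike of 2 pairs (running 16/40).
Total adjacent occupied pairs: 40; unlike-type pairs: 16.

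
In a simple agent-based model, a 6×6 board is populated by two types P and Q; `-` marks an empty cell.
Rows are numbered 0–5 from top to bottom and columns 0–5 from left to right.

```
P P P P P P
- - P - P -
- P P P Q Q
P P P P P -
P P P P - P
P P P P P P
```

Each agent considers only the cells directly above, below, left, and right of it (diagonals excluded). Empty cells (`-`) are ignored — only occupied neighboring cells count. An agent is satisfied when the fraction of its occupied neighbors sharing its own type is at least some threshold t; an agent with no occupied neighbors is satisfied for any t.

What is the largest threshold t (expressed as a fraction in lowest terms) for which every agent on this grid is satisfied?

(0,0)P 1/1
(0,1)P 2/2
(0,2)P 3/3
(0,3)P 2/2
(0,4)P 3/3
(0,5)P 1/1
(1,2)P 2/2
(1,4)P 1/2
(2,1)P 2/2
(2,2)P 4/4
(2,3)P 2/3
(2,4)Q 1/4
(2,5)Q 1/1
(3,0)P 2/2
(3,1)P 4/4
(3,2)P 4/4
(3,3)P 4/4
(3,4)P 1/2
(4,0)P 3/3
(4,1)P 4/4
(4,2)P 4/4
(4,3)P 3/3
(4,5)P 1/1
(5,0)P 2/2
(5,1)P 3/3
(5,2)P 3/3
(5,3)P 3/3
(5,4)P 2/2
(5,5)P 2/2
The smallest same-type fraction is 1/4 at (2,4), which reduces to 1/4. Any threshold above that leaves this agent unsatisfied.

1/4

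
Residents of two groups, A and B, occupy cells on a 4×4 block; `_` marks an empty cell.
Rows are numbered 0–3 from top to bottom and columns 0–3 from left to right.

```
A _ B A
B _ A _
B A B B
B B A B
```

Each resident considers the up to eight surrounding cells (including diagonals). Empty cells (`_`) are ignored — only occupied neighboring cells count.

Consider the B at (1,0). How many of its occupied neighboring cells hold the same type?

1

Occupied neighbors of (1,0): (0,0)=A, (2,0)=B, (2,1)=A.
Same type (B): 1 of 3.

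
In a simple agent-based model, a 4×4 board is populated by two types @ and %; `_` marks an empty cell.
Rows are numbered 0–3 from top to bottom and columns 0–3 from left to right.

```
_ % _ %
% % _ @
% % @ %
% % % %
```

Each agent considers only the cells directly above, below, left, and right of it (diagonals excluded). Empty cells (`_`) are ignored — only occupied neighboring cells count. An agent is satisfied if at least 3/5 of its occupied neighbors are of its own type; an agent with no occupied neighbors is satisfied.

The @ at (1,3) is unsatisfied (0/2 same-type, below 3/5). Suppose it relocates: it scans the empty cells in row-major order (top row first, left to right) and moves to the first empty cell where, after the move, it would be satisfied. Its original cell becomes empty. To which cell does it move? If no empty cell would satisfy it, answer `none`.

Vacating (1,3). Empty cells in order:
  (0,0): 0/2 same-type → still unsatisfied.
  (0,2): 0/2 same-type → still unsatisfied.
  (1,2): 1/2 same-type → still unsatisfied.

none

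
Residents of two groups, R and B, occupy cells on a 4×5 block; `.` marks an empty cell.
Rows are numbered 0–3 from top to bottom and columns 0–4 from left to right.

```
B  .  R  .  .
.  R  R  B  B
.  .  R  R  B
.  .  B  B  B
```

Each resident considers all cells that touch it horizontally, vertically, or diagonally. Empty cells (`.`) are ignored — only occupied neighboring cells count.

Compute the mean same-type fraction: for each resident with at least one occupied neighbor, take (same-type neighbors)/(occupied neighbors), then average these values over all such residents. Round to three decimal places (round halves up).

0.531

(0,0)B 0/1
(0,2)R 2/3
(1,1)R 3/4
(1,2)R 4/5
(1,3)B 2/6
(1,4)B 2/3
(2,2)R 3/6
(2,3)R 2/8
(2,4)B 4/5
(3,2)B 1/3
(3,3)B 3/5
(3,4)B 2/3
Sum over 12 residents: 0/1 + 2/3 + 3/4 + 4/5 + 2/6 + 2/3 + 3/6 + 2/8 + 4/5 + 1/3 + 3/5 + 2/3 = 191/30; mean = 191/30 ÷ 12 = 191/360 = 0.530555… → 0.531.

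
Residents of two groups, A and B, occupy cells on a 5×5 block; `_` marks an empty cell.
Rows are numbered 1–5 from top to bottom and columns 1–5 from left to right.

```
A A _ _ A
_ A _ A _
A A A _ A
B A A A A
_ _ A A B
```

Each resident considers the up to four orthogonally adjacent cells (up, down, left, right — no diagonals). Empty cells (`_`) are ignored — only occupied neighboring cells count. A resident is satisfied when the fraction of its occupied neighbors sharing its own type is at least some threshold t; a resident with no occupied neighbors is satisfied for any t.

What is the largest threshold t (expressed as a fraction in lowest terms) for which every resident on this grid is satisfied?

Row 1: (1,1)A 1/1 · (1,2)A 2/2 · (1,5)A — no occupied neighbors
Row 2: (2,2)A 2/2 · (2,4)A — no occupied neighbors
Row 3: (3,1)A 1/2 · (3,2)A 4/4 · (3,3)A 2/2 · (3,5)A 1/1
Row 4: (4,1)B 0/2 · (4,2)A 2/3 · (4,3)A 4/4 · (4,4)A 3/3 · (4,5)A 2/3
Row 5: (5,3)A 2/2 · (5,4)A 2/3 · (5,5)B 0/2
The smallest same-type fraction is 0/2 at (4,1), which reduces to 0/1. Any threshold above that leaves this resident unsatisfied.

0/1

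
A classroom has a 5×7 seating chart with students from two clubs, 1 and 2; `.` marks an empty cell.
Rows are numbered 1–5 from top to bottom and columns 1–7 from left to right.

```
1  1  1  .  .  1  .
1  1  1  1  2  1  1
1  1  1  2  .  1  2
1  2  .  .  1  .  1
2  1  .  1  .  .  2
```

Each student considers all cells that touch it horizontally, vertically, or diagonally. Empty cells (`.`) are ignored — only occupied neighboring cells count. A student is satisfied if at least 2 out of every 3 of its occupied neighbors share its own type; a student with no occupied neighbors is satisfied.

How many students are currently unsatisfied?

Row 1: (1,1)1 3/3 satisfied · (1,2)1 5/5 satisfied · (1,3)1 4/4 satisfied · (1,6)1 2/3 satisfied
Row 2: (2,1)1 5/5 satisfied · (2,2)1 8/8 satisfied · (2,3)1 6/7 satisfied · (2,4)1 3/5 not · (2,5)2 1/5 not · (2,6)1 3/5 not · (2,7)1 3/4 satisfied
Row 3: (3,1)1 4/5 satisfied · (3,2)1 6/7 satisfied · (3,3)1 4/6 satisfied · (3,4)2 1/5 not · (3,6)1 4/6 satisfied · (3,7)2 0/4 not
Row 4: (4,1)1 3/5 not · (4,2)2 1/6 not · (4,5)1 2/3 satisfied · (4,7)1 1/3 not
Row 5: (5,1)2 1/3 not · (5,2)1 1/3 not · (5,4)1 1/1 satisfied · (5,7)2 0/1 not
Unsatisfied: (2,4), (2,5), (2,6), (3,4), (3,7), (4,1), (4,2), (4,7), (5,1), (5,2), (5,7) — 11 in total.

11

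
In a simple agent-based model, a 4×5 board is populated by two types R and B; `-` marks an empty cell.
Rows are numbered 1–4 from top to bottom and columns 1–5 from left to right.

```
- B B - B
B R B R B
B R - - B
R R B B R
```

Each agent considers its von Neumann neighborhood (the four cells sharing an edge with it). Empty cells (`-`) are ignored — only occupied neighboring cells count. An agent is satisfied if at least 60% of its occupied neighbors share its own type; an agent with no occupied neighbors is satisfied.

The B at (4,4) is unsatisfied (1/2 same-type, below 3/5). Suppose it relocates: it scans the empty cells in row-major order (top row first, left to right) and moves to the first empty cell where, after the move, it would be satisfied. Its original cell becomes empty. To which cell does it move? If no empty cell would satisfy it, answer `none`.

(1,1)

Vacating (4,4). Empty cells in order:
  (1,1): 2/2 same-type → satisfied — stop here.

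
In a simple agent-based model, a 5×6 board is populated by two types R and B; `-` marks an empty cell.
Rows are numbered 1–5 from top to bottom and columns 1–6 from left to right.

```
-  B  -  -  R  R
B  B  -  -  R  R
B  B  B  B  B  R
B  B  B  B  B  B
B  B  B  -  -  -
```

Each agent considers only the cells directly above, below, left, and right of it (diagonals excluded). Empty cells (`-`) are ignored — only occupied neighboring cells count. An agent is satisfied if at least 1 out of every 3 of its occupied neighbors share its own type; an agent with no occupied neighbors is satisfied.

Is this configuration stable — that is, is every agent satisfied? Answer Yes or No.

Row 1: (1,2)B 1/1 ✓ · (1,5)R 2/2 ✓ · (1,6)R 2/2 ✓
Row 2: (2,1)B 2/2 ✓ · (2,2)B 3/3 ✓ · (2,5)R 2/3 ✓ · (2,6)R 3/3 ✓
Row 3: (3,1)B 3/3 ✓ · (3,2)B 4/4 ✓ · (3,3)B 3/3 ✓ · (3,4)B 3/3 ✓ · (3,5)B 2/4 ✓ · (3,6)R 1/3 ✓
Row 4: (4,1)B 3/3 ✓ · (4,2)B 4/4 ✓ · (4,3)B 4/4 ✓ · (4,4)B 3/3 ✓ · (4,5)B 3/3 ✓ · (4,6)B 1/2 ✓
Row 5: (5,1)B 2/2 ✓ · (5,2)B 3/3 ✓ · (5,3)B 2/2 ✓
All meet the threshold, so the configuration is stable.

Yes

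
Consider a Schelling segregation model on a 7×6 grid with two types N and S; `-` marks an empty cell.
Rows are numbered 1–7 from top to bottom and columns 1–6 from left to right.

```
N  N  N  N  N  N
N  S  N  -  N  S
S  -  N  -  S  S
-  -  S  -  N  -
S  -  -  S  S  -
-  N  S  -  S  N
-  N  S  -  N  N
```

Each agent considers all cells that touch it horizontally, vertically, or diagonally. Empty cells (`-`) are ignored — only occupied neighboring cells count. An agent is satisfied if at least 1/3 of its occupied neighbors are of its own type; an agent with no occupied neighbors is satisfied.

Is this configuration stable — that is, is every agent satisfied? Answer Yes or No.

Row 1: (1,1)N 2/3 satisfied · (1,2)N 4/5 satisfied · (1,3)N 3/4 satisfied · (1,4)N 4/4 satisfied · (1,5)N 3/4 satisfied · (1,6)N 2/3 satisfied
Row 2: (2,1)N 2/4 satisfied · (2,2)S 1/7 not · (2,3)N 4/5 satisfied · (2,5)N 3/6 satisfied · (2,6)S 2/5 satisfied
Row 3: (3,1)S 1/2 satisfied · (3,3)N 1/3 satisfied · (3,5)S 2/4 satisfied · (3,6)S 2/4 satisfied
Row 4: (4,3)S 1/2 satisfied · (4,5)N 0/4 not
Row 5: (5,1)S 0/1 not · (5,4)S 4/5 satisfied · (5,5)S 2/4 satisfied
Row 6: (6,2)N 1/4 not · (6,3)S 2/4 satisfied · (6,5)S 2/5 satisfied · (6,6)N 2/4 satisfied
Row 7: (7,2)N 1/3 satisfied · (7,3)S 1/3 satisfied · (7,5)N 2/3 satisfied · (7,6)N 2/3 satisfied
For instance (2,2) has only 1/7 same-type neighbors, below 1/3.

No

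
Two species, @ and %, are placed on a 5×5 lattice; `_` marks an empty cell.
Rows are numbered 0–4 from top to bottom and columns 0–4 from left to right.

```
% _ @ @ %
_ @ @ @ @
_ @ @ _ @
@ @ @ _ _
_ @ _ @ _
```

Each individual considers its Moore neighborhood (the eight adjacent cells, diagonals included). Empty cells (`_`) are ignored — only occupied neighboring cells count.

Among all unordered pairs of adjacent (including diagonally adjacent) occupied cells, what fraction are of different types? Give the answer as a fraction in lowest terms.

4/33

Scan each occupied cell's neighbors to the right and below (and the two forward diagonals) so each pair is counted once.
Row 0: %(0,0)–@(1,1)≠ @(0,2)–@(0,3)= @(0,2)–@(1,2)= @(0,2)–@(1,3)= @(0,2)–@(1,1)= @(0,3)–%(0,4)≠ @(0,3)–@(1,3)= @(0,3)–@(1,4)= @(0,3)–@(1,2)= %(0,4)–@(1,4)≠ %(0,4)–@(1,3)≠  → 4/11 unlike.
Row 1: @(1,1)–@(1,2)= @(1,1)–@(2,1)= @(1,1)–@(2,2)= @(1,2)–@(1,3)= @(1,2)–@(2,2)= @(1,2)–@(2,1)= @(1,3)–@(1,4)= @(1,3)–@(2,4)= @(1,3)–@(2,2)= @(1,4)–@(2,4)=  → 0/10 unlike.
Row 2: @(2,1)–@(2,2)= @(2,1)–@(3,1)= @(2,1)–@(3,2)= @(2,1)–@(3,0)= @(2,2)–@(3,2)= @(2,2)–@(3,1)=  → 0/6 unlike.
Row 3: @(3,0)–@(3,1)= @(3,0)–@(4,1)= @(3,1)–@(3,2)= @(3,1)–@(4,1)= @(3,2)–@(4,3)= @(3,2)–@(4,1)=  → 0/6 unlike.
Total adjacent occupied pairs: 33; unlike-type pairs: 4.
4/33 is already in lowest terms.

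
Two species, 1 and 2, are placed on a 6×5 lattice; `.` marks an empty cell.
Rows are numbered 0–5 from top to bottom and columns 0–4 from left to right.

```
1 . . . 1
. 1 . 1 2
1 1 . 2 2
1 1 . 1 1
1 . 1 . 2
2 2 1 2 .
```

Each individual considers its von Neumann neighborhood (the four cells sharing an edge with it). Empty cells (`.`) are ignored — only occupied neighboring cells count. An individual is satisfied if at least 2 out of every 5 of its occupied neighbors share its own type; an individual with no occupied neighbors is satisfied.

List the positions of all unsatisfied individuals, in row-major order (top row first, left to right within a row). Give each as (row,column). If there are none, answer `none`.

(0,0)1 0/0 satisfied
(0,4)1 0/1 not
(1,1)1 1/1 satisfied
(1,3)1 0/2 not
(1,4)2 1/3 not
(2,0)1 2/2 satisfied
(2,1)1 3/3 satisfied
(2,3)2 1/3 not
(2,4)2 2/3 satisfied
(3,0)1 3/3 satisfied
(3,1)1 2/2 satisfied
(3,3)1 1/2 satisfied
(3,4)1 1/3 not
(4,0)1 1/2 satisfied
(4,2)1 1/1 satisfied
(4,4)2 0/1 not
(5,0)2 1/2 satisfied
(5,1)2 1/2 satisfied
(5,2)1 1/3 not
(5,3)2 0/1 not

(0,4), (1,3), (1,4), (2,3), (3,4), (4,4), (5,2), (5,3)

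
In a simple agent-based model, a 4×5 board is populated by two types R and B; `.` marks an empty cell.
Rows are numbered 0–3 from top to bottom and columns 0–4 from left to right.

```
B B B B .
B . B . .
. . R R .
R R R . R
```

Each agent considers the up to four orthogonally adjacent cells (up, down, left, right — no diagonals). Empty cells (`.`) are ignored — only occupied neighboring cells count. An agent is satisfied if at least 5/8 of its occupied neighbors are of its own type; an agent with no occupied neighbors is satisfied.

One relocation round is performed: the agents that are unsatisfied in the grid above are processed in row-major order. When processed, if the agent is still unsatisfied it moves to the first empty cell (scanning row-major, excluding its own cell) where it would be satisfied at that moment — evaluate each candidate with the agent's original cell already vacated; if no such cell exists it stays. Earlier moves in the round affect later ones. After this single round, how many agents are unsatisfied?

0

Initially unsatisfied (in order): (1,2).
  (1,2) → (0,4).
Resulting grid:
B B B B B
B . . . .
. . R R .
R R R . R
All satisfied now.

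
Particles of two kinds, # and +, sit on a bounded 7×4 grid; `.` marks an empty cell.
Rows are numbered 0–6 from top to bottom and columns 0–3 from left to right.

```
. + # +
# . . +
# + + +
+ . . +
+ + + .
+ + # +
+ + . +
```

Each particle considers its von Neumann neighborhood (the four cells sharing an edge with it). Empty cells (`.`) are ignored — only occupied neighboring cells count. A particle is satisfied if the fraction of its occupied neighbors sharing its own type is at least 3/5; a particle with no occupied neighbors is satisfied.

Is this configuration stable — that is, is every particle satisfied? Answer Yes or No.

(0,1)+ 0/1 ✗
(0,2)# 0/2 ✗
(0,3)+ 1/2 ✗
(1,0)# 1/1 ✓
(1,3)+ 2/2 ✓
(2,0)# 1/3 ✗
(2,1)+ 1/2 ✗
(2,2)+ 2/2 ✓
(2,3)+ 3/3 ✓
(3,0)+ 1/2 ✗
(3,3)+ 1/1 ✓
(4,0)+ 3/3 ✓
(4,1)+ 3/3 ✓
(4,2)+ 1/2 ✗
(5,0)+ 3/3 ✓
(5,1)+ 3/4 ✓
(5,2)# 0/3 ✗
(5,3)+ 1/2 ✗
(6,0)+ 2/2 ✓
(6,1)+ 2/2 ✓
(6,3)+ 1/1 ✓
For instance (0,1) has only 0/1 same-type neighbors, below 3/5.

No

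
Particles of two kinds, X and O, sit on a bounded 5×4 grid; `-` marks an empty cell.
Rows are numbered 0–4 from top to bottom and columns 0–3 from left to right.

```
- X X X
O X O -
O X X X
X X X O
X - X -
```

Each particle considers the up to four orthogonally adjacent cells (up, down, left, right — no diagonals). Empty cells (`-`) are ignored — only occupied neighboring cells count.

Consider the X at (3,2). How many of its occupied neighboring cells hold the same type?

3

Occupied neighbors of (3,2): (2,2)=X, (4,2)=X, (3,1)=X, (3,3)=O.
Same type (X): 3 of 4.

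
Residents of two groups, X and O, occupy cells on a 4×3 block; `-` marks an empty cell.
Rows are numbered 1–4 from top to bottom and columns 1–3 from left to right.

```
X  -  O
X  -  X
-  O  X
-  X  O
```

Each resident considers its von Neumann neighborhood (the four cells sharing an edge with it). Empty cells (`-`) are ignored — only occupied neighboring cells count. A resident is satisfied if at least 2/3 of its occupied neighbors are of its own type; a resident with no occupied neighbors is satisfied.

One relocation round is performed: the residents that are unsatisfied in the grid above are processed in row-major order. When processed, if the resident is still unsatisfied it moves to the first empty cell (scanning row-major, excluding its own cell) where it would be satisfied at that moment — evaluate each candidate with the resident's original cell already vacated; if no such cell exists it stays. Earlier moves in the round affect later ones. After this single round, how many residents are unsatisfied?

2

Initially unsatisfied (in order): (1,3), (2,3), (3,2), (3,3), (4,2), (4,3).
  (1,3): no empty cell satisfies it; stays.
  (2,3) → (4,1).
  (3,2): no empty cell satisfies it; stays.
  (3,3) → (3,1).
  (4,2): no empty cell satisfies it; stays.
  (4,3) → (2,3).
Resulting grid:
X - O
X - O
X O -
X X -
Unsatisfied now: (3,2), (4,2).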